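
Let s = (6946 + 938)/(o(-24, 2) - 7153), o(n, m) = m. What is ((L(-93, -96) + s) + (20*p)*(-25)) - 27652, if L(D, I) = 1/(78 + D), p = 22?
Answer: -4146132191/107265 ≈ -38653.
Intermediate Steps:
s = -7884/7151 (s = (6946 + 938)/(2 - 7153) = 7884/(-7151) = 7884*(-1/7151) = -7884/7151 ≈ -1.1025)
((L(-93, -96) + s) + (20*p)*(-25)) - 27652 = ((1/(78 - 93) - 7884/7151) + (20*22)*(-25)) - 27652 = ((1/(-15) - 7884/7151) + 440*(-25)) - 27652 = ((-1/15 - 7884/7151) - 11000) - 27652 = (-125411/107265 - 11000) - 27652 = -1180040411/107265 - 27652 = -4146132191/107265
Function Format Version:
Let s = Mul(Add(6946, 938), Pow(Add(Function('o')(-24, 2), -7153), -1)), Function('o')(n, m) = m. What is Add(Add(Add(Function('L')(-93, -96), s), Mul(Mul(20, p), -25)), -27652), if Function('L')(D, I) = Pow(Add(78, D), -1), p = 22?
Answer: Rational(-4146132191, 107265) ≈ -38653.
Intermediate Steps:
s = Rational(-7884, 7151) (s = Mul(Add(6946, 938), Pow(Add(2, -7153), -1)) = Mul(7884, Pow(-7151, -1)) = Mul(7884, Rational(-1, 7151)) = Rational(-7884, 7151) ≈ -1.1025)
Add(Add(Add(Function('L')(-93, -96), s), Mul(Mul(20, p), -25)), -27652) = Add(Add(Add(Pow(Add(78, -93), -1), Rational(-7884, 7151)), Mul(Mul(20, 22), -25)), -27652) = Add(Add(Add(Pow(-15, -1), Rational(-7884, 7151)), Mul(440, -25)), -27652) = Add(Add(Add(Rational(-1, 15), Rational(-7884, 7151)), -11000), -27652) = Add(Add(Rational(-125411, 107265), -11000), -27652) = Add(Rational(-1180040411, 107265), -27652) = Rational(-4146132191, 107265)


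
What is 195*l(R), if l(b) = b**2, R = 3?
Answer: 1755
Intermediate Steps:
195*l(R) = 195*3**2 = 195*9 = 1755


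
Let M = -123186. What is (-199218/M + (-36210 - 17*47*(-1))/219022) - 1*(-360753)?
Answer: 1622219236417771/4496740682 ≈ 3.6075e+5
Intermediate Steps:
(-199218/M + (-36210 - 17*47*(-1))/219022) - 1*(-360753) = (-199218/(-123186) + (-36210 - 17*47*(-1))/219022) - 1*(-360753) = (-199218*(-1/123186) + (-36210 - 799*(-1))*(1/219022)) + 360753 = (33203/20531 + (-36210 + 799)*(1/219022)) + 360753 = (33203/20531 - 35411*1/219022) + 360753 = (33203/20531 - 35411/219022) + 360753 = 6545164225/4496740682 + 360753 = 1622219236417771/4496740682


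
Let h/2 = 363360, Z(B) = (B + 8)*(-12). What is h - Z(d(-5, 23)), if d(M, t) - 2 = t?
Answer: 727116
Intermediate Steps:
d(M, t) = 2 + t
Z(B) = -96 - 12*B (Z(B) = (8 + B)*(-12) = -96 - 12*B)
h = 726720 (h = 2*363360 = 726720)
h - Z(d(-5, 23)) = 726720 - (-96 - 12*(2 + 23)) = 726720 - (-96 - 12*25) = 726720 - (-96 - 300) = 726720 - 1*(-396) = 726720 + 396 = 727116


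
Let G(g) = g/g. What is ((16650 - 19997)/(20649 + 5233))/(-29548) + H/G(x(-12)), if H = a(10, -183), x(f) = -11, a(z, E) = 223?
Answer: 170541781275/764761336 ≈ 223.00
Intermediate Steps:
G(g) = 1
H = 223
((16650 - 19997)/(20649 + 5233))/(-29548) + H/G(x(-12)) = ((16650 - 19997)/(20649 + 5233))/(-29548) + 223/1 = -3347/25882*(-1/29548) + 223*1 = -3347*1/25882*(-1/29548) + 223 = -3347/25882*(-1/29548) + 223 = 3347/764761336 + 223 = 170541781275/764761336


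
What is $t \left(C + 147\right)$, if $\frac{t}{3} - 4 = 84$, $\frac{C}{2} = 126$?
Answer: $105336$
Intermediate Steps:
$C = 252$ ($C = 2 \cdot 126 = 252$)
$t = 264$ ($t = 12 + 3 \cdot 84 = 12 + 252 = 264$)
$t \left(C + 147\right) = 264 \left(252 + 147\right) = 264 \cdot 399 = 105336$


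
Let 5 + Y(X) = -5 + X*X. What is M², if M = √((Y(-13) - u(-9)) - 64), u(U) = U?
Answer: 104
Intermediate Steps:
Y(X) = -10 + X² (Y(X) = -5 + (-5 + X*X) = -5 + (-5 + X²) = -10 + X²)
M = 2*√26 (M = √(((-10 + (-13)²) - 1*(-9)) - 64) = √(((-10 + 169) + 9) - 64) = √((159 + 9) - 64) = √(168 - 64) = √104 = 2*√26 ≈ 10.198)
M² = (2*√26)² = 104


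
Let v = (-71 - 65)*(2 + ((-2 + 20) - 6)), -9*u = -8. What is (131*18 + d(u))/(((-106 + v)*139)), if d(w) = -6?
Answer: -392/46565 ≈ -0.0084183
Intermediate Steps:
u = 8/9 (u = -⅑*(-8) = 8/9 ≈ 0.88889)
v = -1904 (v = -136*(2 + (18 - 6)) = -136*(2 + 12) = -136*14 = -1904)
(131*18 + d(u))/(((-106 + v)*139)) = (131*18 - 6)/(((-106 - 1904)*139)) = (2358 - 6)/((-2010*139)) = 2352/(-279390) = 2352*(-1/279390) = -392/46565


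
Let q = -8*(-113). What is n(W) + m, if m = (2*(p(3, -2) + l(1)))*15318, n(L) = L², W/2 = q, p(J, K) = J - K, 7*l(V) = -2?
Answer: 23893036/7 ≈ 3.4133e+6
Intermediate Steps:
l(V) = -2/7 (l(V) = (⅐)*(-2) = -2/7)
q = 904
W = 1808 (W = 2*904 = 1808)
m = 1010988/7 (m = (2*((3 - 1*(-2)) - 2/7))*15318 = (2*((3 + 2) - 2/7))*15318 = (2*(5 - 2/7))*15318 = (2*(33/7))*15318 = (66/7)*15318 = 1010988/7 ≈ 1.4443e+5)
n(W) + m = 1808² + 1010988/7 = 3268864 + 1010988/7 = 23893036/7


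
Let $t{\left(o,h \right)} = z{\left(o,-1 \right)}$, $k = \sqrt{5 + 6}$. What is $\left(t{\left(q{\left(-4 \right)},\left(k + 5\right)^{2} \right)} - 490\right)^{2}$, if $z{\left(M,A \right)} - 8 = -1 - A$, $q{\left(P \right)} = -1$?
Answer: $232324$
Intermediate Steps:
$k = \sqrt{11} \approx 3.3166$
$z{\left(M,A \right)} = 7 - A$ ($z{\left(M,A \right)} = 8 - \left(1 + A\right) = 7 - A$)
$t{\left(o,h \right)} = 8$ ($t{\left(o,h \right)} = 7 - -1 = 7 + 1 = 8$)
$\left(t{\left(q{\left(-4 \right)},\left(k + 5\right)^{2} \right)} - 490\right)^{2} = \left(8 - 490\right)^{2} = \left(-482\right)^{2} = 232324$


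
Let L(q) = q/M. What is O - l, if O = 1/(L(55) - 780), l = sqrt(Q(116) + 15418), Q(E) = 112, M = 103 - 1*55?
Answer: -48/37385 - sqrt(15530) ≈ -124.62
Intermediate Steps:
M = 48 (M = 103 - 55 = 48)
L(q) = q/48
l = sqrt(15530) (l = sqrt(112 + 15418) = sqrt(15530) ≈ 124.62)
O = -48/37385 (O = 1/((1/48)*55 - 780) = 1/(55/48 - 780) = 1/(-37385/48) = -48/37385 ≈ -0.0012839)
O - l = -48/37385 - sqrt(15530)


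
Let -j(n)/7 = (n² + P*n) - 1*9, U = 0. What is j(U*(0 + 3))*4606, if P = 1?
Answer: 290178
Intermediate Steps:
j(n) = 63 - 7*n - 7*n² (j(n) = -7*((n² + 1*n) - 1*9) = -7*((n² + n) - 9) = -7*((n + n²) - 9) = -7*(-9 + n + n²) = 63 - 7*n - 7*n²)
j(U*(0 + 3))*4606 = (63 - 0*(0 + 3) - 7*(0*(0 + 3))²)*4606 = (63 - 0*3 - 7*(0*3)²)*4606 = (63 - 7*0 - 7*0²)*4606 = (63 + 0 - 7*0)*4606 = (63 + 0 + 0)*4606 = 63*4606 = 290178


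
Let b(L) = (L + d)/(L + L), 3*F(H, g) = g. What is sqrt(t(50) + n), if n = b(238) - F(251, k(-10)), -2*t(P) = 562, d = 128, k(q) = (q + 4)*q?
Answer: I*sqrt(17006290)/238 ≈ 17.327*I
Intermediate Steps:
k(q) = q*(4 + q) (k(q) = (4 + q)*q = q*(4 + q))
F(H, g) = g/3
t(P) = -281 (t(P) = -1/2*562 = -281)
b(L) = (128 + L)/(2*L) (b(L) = (L + 128)/(L + L) = (128 + L)/((2*L)) = (128 + L)*(1/(2*L)) = (128 + L)/(2*L))
n = -4577/238 (n = (1/2)*(128 + 238)/238 - (-10*(4 - 10))/3 = (1/2)*(1/238)*366 - (-10*(-6))/3 = 183/238 - 60/3 = 183/238 - 1*20 = 183/238 - 20 = -4577/238 ≈ -19.231)
sqrt(t(50) + n) = sqrt(-281 - 4577/238) = sqrt(-71455/238) = I*sqrt(17006290)/238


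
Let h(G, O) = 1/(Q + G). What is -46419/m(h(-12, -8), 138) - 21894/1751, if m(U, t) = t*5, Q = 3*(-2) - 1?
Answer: -32128843/402730 ≈ -79.778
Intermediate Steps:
Q = -7 (Q = -6 - 1 = -7)
h(G, O) = 1/(-7 + G)
m(U, t) = 5*t
-46419/m(h(-12, -8), 138) - 21894/1751 = -46419/(5*138) - 21894/1751 = -46419/690 - 21894*1/1751 = -46419*1/690 - 21894/1751 = -15473/230 - 21894/1751 = -32128843/402730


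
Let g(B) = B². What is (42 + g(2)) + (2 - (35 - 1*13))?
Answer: 26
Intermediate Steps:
(42 + g(2)) + (2 - (35 - 1*13)) = (42 + 2²) + (2 - (35 - 1*13)) = (42 + 4) + (2 - (35 - 13)) = 46 + (2 - 1*22) = 46 + (2 - 22) = 46 - 20 = 26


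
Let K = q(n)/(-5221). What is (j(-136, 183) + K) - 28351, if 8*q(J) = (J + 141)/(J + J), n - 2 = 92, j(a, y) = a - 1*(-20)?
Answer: -4756038629/167072 ≈ -28467.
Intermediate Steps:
j(a, y) = 20 + a (j(a, y) = a + 20 = 20 + a)
n = 94 (n = 2 + 92 = 94)
q(J) = (141 + J)/(16*J) (q(J) = ((J + 141)/(J + J))/8 = ((141 + J)/((2*J)))/8 = ((141 + J)*(1/(2*J)))/8 = ((141 + J)/(2*J))/8 = (141 + J)/(16*J))
K = -5/167072 (K = ((1/16)*(141 + 94)/94)/(-5221) = ((1/16)*(1/94)*235)*(-1/5221) = (5/32)*(-1/5221) = -5/167072 ≈ -2.9927e-5)
(j(-136, 183) + K) - 28351 = ((20 - 136) - 5/167072) - 28351 = (-116 - 5/167072) - 28351 = -19380357/167072 - 28351 = -4756038629/167072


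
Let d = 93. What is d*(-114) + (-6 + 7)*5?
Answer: -10597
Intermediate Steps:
d*(-114) + (-6 + 7)*5 = 93*(-114) + (-6 + 7)*5 = -10602 + 1*5 = -10602 + 5 = -10597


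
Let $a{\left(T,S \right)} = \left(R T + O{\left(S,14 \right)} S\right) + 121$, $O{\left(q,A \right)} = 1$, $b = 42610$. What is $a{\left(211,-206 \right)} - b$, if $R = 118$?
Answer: $-17797$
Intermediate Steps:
$a{\left(T,S \right)} = 121 + S + 118 T$ ($a{\left(T,S \right)} = \left(118 T + 1 S\right) + 121 = \left(118 T + S\right) + 121 = \left(S + 118 T\right) + 121 = 121 + S + 118 T$)
$a{\left(211,-206 \right)} - b = \left(121 - 206 + 118 \cdot 211\right) - 42610 = \left(121 - 206 + 24898\right) - 42610 = 24813 - 42610 = -17797$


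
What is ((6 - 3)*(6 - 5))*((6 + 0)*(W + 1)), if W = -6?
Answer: -90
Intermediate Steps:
((6 - 3)*(6 - 5))*((6 + 0)*(W + 1)) = ((6 - 3)*(6 - 5))*((6 + 0)*(-6 + 1)) = (3*1)*(6*(-5)) = 3*(-30) = -90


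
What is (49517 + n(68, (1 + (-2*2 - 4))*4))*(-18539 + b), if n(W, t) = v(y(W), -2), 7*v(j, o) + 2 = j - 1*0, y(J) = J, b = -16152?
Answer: -12026849335/7 ≈ -1.7181e+9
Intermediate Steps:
v(j, o) = -2/7 + j/7 (v(j, o) = -2/7 + (j - 1*0)/7 = -2/7 + (j + 0)/7 = -2/7 + j/7)
n(W, t) = -2/7 + W/7
(49517 + n(68, (1 + (-2*2 - 4))*4))*(-18539 + b) = (49517 + (-2/7 + (⅐)*68))*(-18539 - 16152) = (49517 + (-2/7 + 68/7))*(-34691) = (49517 + 66/7)*(-34691) = (346685/7)*(-34691) = -12026849335/7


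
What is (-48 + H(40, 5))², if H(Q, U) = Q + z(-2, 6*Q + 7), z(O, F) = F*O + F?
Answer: 65025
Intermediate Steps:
z(O, F) = F + F*O
H(Q, U) = -7 - 5*Q (H(Q, U) = Q + (6*Q + 7)*(1 - 2) = Q + (7 + 6*Q)*(-1) = Q + (-7 - 6*Q) = -7 - 5*Q)
(-48 + H(40, 5))² = (-48 + (-7 - 5*40))² = (-48 + (-7 - 200))² = (-48 - 207)² = (-255)² = 65025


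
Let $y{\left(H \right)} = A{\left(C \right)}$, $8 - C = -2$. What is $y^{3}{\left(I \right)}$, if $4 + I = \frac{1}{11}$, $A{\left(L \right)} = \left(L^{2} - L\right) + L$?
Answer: $1000000$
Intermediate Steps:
$C = 10$ ($C = 8 - -2 = 8 + 2 = 10$)
$A{\left(L \right)} = L^{2}$
$I = - \frac{43}{11}$ ($I = -4 + \frac{1}{11} = - \frac{43}{11} \approx -3.9091$)
$y{\left(H \right)} = 100$ ($y{\left(H \right)} = 10^{2} = 100$)
$y^{3}{\left(I \right)} = 100^{3} = 1000000$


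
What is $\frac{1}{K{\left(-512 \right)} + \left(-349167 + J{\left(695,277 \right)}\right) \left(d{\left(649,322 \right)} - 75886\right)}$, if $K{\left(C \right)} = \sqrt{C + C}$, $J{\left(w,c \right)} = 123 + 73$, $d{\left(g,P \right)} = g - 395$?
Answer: $\frac{1649585917}{43538139161035694288} - \frac{i}{21769069580517847144} \approx 3.7888 \cdot 10^{-11} - 4.5937 \cdot 10^{-20} i$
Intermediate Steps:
$d{\left(g,P \right)} = -395 + g$
$J{\left(w,c \right)} = 196$
$K{\left(C \right)} = \sqrt{2} \sqrt{C}$ ($K{\left(C \right)} = \sqrt{2 C} = \sqrt{2} \sqrt{C}$)
$\frac{1}{K{\left(-512 \right)} + \left(-349167 + J{\left(695,277 \right)}\right) \left(d{\left(649,322 \right)} - 75886\right)} = \frac{1}{\sqrt{2} \sqrt{-512} + \left(-349167 + 196\right) \left(\left(-395 + 649\right) - 75886\right)} = \frac{1}{\sqrt{2} \cdot 16 i \sqrt{2} - 348971 \left(254 - 75886\right)} = \frac{1}{32 i - -26393374672} = \frac{1}{32 i + 26393374672} = \frac{1}{26393374672 + 32 i} = \frac{26393374672 - 32 i}{696610226576571108608}$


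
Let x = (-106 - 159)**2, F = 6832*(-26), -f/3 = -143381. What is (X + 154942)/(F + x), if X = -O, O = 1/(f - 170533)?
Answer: -40224492619/27883931270 ≈ -1.4426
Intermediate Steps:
f = 430143 (f = -3*(-143381) = 430143)
F = -177632
x = 70225 (x = (-265)**2 = 70225)
O = 1/259610 (O = 1/(430143 - 170533) = 1/259610 ≈ 3.8519e-6)
X = -1/259610 (X = -1*1/259610 = -1/259610 ≈ -3.8519e-6)
(X + 154942)/(F + x) = (-1/259610 + 154942)/(-177632 + 70225) = (40224492619/259610)/(-107407) = (40224492619/259610)*(-1/107407) = -40224492619/27883931270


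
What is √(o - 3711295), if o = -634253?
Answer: 2*I*√1086387 ≈ 2084.6*I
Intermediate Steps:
√(o - 3711295) = √(-634253 - 3711295) = √(-4345548) = 2*I*√1086387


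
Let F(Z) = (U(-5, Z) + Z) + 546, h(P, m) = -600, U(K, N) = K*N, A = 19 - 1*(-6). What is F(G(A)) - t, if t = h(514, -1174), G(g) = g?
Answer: 1046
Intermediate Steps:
A = 25 (A = 19 + 6 = 25)
F(Z) = 546 - 4*Z (F(Z) = (-5*Z + Z) + 546 = -4*Z + 546 = 546 - 4*Z)
t = -600
F(G(A)) - t = (546 - 4*25) - 1*(-600) = (546 - 100) + 600 = 446 + 600 = 1046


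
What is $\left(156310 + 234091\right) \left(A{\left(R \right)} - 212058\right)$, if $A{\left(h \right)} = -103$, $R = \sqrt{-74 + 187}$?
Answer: $-82827866561$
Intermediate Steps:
$R = \sqrt{113} \approx 10.63$
$\left(156310 + 234091\right) \left(A{\left(R \right)} - 212058\right) = \left(156310 + 234091\right) \left(-103 - 212058\right) = 390401 \left(-212161\right) = -82827866561$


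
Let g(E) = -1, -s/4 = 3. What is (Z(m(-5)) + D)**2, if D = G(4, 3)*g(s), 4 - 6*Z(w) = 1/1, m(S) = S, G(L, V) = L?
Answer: 49/4 ≈ 12.250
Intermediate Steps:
s = -12 (s = -4*3 = -12)
Z(w) = 1/2 (Z(w) = 2/3 - 1/6/1 = 2/3 - 1/6*1 = 2/3 - 1/6 = 1/2)
D = -4 (D = 4*(-1) = -4)
(Z(m(-5)) + D)**2 = (1/2 - 4)**2 = (-7/2)**2 = 49/4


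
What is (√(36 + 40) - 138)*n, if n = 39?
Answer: -5382 + 78*√19 ≈ -5042.0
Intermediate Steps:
(√(36 + 40) - 138)*n = (√(36 + 40) - 138)*39 = (√76 - 138)*39 = (2*√19 - 138)*39 = (-138 + 2*√19)*39 = -5382 + 78*√19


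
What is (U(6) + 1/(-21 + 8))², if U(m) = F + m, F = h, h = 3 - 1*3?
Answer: 5929/169 ≈ 35.083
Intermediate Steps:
h = 0 (h = 3 - 3 = 0)
F = 0
U(m) = m (U(m) = 0 + m = m)
(U(6) + 1/(-21 + 8))² = (6 + 1/(-21 + 8))² = (6 + 1/(-13))² = (6 - 1/13)² = (77/13)² = 5929/169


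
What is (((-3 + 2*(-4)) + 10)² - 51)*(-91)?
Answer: 4550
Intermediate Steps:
(((-3 + 2*(-4)) + 10)² - 51)*(-91) = (((-3 - 8) + 10)² - 51)*(-91) = ((-11 + 10)² - 51)*(-91) = ((-1)² - 51)*(-91) = (1 - 51)*(-91) = -50*(-91) = 4550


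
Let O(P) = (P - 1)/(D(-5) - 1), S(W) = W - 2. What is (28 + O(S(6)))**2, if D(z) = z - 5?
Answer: 93025/121 ≈ 768.80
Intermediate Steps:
S(W) = -2 + W
D(z) = -5 + z
O(P) = 1/11 - P/11 (O(P) = (P - 1)/((-5 - 5) - 1) = (-1 + P)/(-10 - 1) = (-1 + P)/(-11) = (-1 + P)*(-1/11) = 1/11 - P/11)
(28 + O(S(6)))**2 = (28 + (1/11 - (-2 + 6)/11))**2 = (28 + (1/11 - 1/11*4))**2 = (28 + (1/11 - 4/11))**2 = (28 - 3/11)**2 = (305/11)**2 = 93025/121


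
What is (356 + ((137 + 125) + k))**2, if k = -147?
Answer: 221841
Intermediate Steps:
(356 + ((137 + 125) + k))**2 = (356 + ((137 + 125) - 147))**2 = (356 + (262 - 147))**2 = (356 + 115)**2 = 471**2 = 221841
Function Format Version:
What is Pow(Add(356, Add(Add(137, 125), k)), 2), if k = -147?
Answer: 221841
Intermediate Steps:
Pow(Add(356, Add(Add(137, 125), k)), 2) = Pow(Add(356, Add(Add(137, 125), -147)), 2) = Pow(Add(356, Add(262, -147)), 2) = Pow(Add(356, 115), 2) = Pow(471, 2) = 221841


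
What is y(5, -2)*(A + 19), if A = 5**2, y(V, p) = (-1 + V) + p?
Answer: 88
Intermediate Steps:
y(V, p) = -1 + V + p
A = 25
y(5, -2)*(A + 19) = (-1 + 5 - 2)*(25 + 19) = 2*44 = 88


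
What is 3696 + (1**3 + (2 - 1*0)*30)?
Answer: 3757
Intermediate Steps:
3696 + (1**3 + (2 - 1*0)*30) = 3696 + (1 + (2 + 0)*30) = 3696 + (1 + 2*30) = 3696 + (1 + 60) = 3696 + 61 = 3757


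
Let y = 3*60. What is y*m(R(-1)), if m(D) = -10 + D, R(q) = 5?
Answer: -900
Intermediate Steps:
y = 180
y*m(R(-1)) = 180*(-10 + 5) = 180*(-5) = -900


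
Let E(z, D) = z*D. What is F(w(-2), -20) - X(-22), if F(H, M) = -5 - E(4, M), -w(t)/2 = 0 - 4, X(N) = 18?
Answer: 57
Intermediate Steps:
w(t) = 8 (w(t) = -2*(0 - 4) = -2*(-4) = 8)
E(z, D) = D*z
F(H, M) = -5 - 4*M (F(H, M) = -5 - M*4 = -5 - 4*M)
F(w(-2), -20) - X(-22) = (-5 - 4*(-20)) - 1*18 = (-5 + 80) - 18 = 75 - 18 = 57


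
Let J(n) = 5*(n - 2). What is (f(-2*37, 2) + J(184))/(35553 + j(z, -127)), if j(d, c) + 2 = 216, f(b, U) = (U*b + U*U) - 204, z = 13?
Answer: 562/35767 ≈ 0.015713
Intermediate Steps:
J(n) = -10 + 5*n (J(n) = 5*(-2 + n) = -10 + 5*n)
f(b, U) = -204 + U**2 + U*b (f(b, U) = (U*b + U**2) - 204 = (U**2 + U*b) - 204 = -204 + U**2 + U*b)
j(d, c) = 214 (j(d, c) = -2 + 216 = 214)
(f(-2*37, 2) + J(184))/(35553 + j(z, -127)) = ((-204 + 2**2 + 2*(-2*37)) + (-10 + 5*184))/(35553 + 214) = ((-204 + 4 + 2*(-74)) + (-10 + 920))/35767 = ((-204 + 4 - 148) + 910)*(1/35767) = (-348 + 910)*(1/35767) = 562*(1/35767) = 562/35767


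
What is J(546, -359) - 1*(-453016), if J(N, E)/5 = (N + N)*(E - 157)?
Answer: -2364344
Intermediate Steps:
J(N, E) = 10*N*(-157 + E) (J(N, E) = 5*((N + N)*(E - 157)) = 5*((2*N)*(-157 + E)) = 5*(2*N*(-157 + E)) = 10*N*(-157 + E))
J(546, -359) - 1*(-453016) = 10*546*(-157 - 359) - 1*(-453016) = 10*546*(-516) + 453016 = -2817360 + 453016 = -2364344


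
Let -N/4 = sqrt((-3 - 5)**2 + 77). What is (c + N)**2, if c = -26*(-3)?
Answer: 8340 - 624*sqrt(141) ≈ 930.41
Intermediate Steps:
c = 78
N = -4*sqrt(141) (N = -4*sqrt((-3 - 5)**2 + 77) = -4*sqrt((-8)**2 + 77) = -4*sqrt(64 + 77) = -4*sqrt(141) ≈ -47.497)
(c + N)**2 = (78 - 4*sqrt(141))**2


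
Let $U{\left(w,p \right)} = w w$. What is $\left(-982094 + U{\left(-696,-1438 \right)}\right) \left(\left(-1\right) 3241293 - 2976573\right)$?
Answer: $3094495115148$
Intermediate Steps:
$U{\left(w,p \right)} = w^{2}$
$\left(-982094 + U{\left(-696,-1438 \right)}\right) \left(\left(-1\right) 3241293 - 2976573\right) = \left(-982094 + \left(-696\right)^{2}\right) \left(\left(-1\right) 3241293 - 2976573\right) = \left(-982094 + 484416\right) \left(-3241293 - 2976573\right) = \left(-497678\right) \left(-6217866\right) = 3094495115148$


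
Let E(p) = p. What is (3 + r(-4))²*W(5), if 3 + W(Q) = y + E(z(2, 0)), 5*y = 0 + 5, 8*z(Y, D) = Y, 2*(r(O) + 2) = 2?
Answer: -7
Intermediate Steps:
r(O) = -1 (r(O) = -2 + (½)*2 = -2 + 1 = -1)
z(Y, D) = Y/8
y = 1 (y = (0 + 5)/5 = (⅕)*5 = 1)
W(Q) = -7/4 (W(Q) = -3 + (1 + (⅛)*2) = -3 + (1 + ¼) = -3 + 5/4 = -7/4)
(3 + r(-4))²*W(5) = (3 - 1)²*(-7/4) = 2²*(-7/4) = 4*(-7/4) = -7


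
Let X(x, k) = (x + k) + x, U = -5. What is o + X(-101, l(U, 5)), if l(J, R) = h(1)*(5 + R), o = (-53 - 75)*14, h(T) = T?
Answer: -1984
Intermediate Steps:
o = -1792 (o = -128*14 = -1792)
l(J, R) = 5 + R (l(J, R) = 1*(5 + R) = 5 + R)
X(x, k) = k + 2*x (X(x, k) = (k + x) + x = k + 2*x)
o + X(-101, l(U, 5)) = -1792 + ((5 + 5) + 2*(-101)) = -1792 + (10 - 202) = -1792 - 192 = -1984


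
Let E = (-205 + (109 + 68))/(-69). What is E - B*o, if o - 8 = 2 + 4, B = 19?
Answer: -18326/69 ≈ -265.59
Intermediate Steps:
o = 14 (o = 8 + (2 + 4) = 8 + 6 = 14)
E = 28/69 (E = (-205 + 177)*(-1/69) = -28*(-1/69) = 28/69 ≈ 0.40580)
E - B*o = 28/69 - 19*14 = 28/69 - 1*266 = 28/69 - 266 = -18326/69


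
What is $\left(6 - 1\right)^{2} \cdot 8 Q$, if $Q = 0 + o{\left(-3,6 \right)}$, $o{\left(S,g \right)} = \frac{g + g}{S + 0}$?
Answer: $-800$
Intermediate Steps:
$o{\left(S,g \right)} = \frac{2 g}{S}$
$Q = -4$ ($Q = 0 + 2 \cdot 6 \frac{1}{-3} = 0 + 2 \cdot 6 \left(- \frac{1}{3}\right) = 0 - 4 = -4$)
$\left(6 - 1\right)^{2} \cdot 8 Q = \left(6 - 1\right)^{2} \cdot 8 \left(-4\right) = 5^{2} \cdot 8 \left(-4\right) = 25 \cdot 8 \left(-4\right) = 200 \left(-4\right) = -800$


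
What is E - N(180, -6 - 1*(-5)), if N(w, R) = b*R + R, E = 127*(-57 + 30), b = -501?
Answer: -3929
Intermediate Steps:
E = -3429 (E = 127*(-27) = -3429)
N(w, R) = -500*R (N(w, R) = -501*R + R = -500*R)
E - N(180, -6 - 1*(-5)) = -3429 - (-500)*(-6 - 1*(-5)) = -3429 - (-500)*(-6 + 5) = -3429 - (-500)*(-1) = -3429 - 1*500 = -3429 - 500 = -3929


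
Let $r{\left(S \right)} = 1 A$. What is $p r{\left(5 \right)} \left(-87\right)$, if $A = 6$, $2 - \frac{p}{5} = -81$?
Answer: $-216630$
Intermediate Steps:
$p = 415$ ($p = 10 - -405 = 10 + 405 = 415$)
$r{\left(S \right)} = 6$ ($r{\left(S \right)} = 1 \cdot 6 = 6$)
$p r{\left(5 \right)} \left(-87\right) = 415 \cdot 6 \left(-87\right) = 2490 \left(-87\right) = -216630$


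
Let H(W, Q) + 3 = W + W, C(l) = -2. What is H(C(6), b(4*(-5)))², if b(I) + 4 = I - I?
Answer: 49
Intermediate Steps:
b(I) = -4 (b(I) = -4 + (I - I) = -4 + 0 = -4)
H(W, Q) = -3 + 2*W (H(W, Q) = -3 + (W + W) = -3 + 2*W)
H(C(6), b(4*(-5)))² = (-3 + 2*(-2))² = (-3 - 4)² = (-7)² = 49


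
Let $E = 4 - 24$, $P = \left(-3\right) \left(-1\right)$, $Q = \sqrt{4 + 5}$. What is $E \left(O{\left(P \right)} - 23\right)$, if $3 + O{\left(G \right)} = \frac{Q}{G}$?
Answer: $500$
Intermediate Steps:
$Q = 3$ ($Q = \sqrt{9} = 3$)
$P = 3$
$E = -20$
$O{\left(G \right)} = -3 + \frac{3}{G}$
$E \left(O{\left(P \right)} - 23\right) = - 20 \left(\left(-3 + \frac{3}{3}\right) - 23\right) = - 20 \left(\left(-3 + 3 \cdot \frac{1}{3}\right) - 23\right) = - 20 \left(\left(-3 + 1\right) - 23\right) = - 20 \left(-2 - 23\right) = \left(-20\right) \left(-25\right) = 500$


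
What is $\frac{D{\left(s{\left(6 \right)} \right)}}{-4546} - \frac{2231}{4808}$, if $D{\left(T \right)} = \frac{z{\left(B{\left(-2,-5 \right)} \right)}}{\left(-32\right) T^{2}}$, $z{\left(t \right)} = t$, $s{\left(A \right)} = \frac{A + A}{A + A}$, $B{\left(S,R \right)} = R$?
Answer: $- \frac{40571509}{87428672} \approx -0.46405$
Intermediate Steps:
$s{\left(A \right)} = 1$ ($s{\left(A \right)} = \frac{2 A}{2 A} = 2 A \frac{1}{2 A} = 1$)
$D{\left(T \right)} = \frac{5}{32 T^{2}}$ ($D{\left(T \right)} = - \frac{5}{\left(-32\right) T^{2}} = - 5 \left(- \frac{1}{32 T^{2}}\right) = \frac{5}{32 T^{2}}$)
$\frac{D{\left(s{\left(6 \right)} \right)}}{-4546} - \frac{2231}{4808} = \frac{\frac{5}{32} \cdot 1^{-2}}{-4546} - \frac{2231}{4808} = \frac{5}{32} \cdot 1 \left(- \frac{1}{4546}\right) - \frac{2231}{4808} = \frac{5}{32} \left(- \frac{1}{4546}\right) - \frac{2231}{4808} = - \frac{5}{145472} - \frac{2231}{4808} = - \frac{40571509}{87428672}$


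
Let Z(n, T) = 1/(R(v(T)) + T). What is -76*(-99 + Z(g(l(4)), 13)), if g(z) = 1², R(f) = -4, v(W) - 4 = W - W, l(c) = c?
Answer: 67640/9 ≈ 7515.6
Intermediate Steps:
v(W) = 4 (v(W) = 4 + (W - W) = 4 + 0 = 4)
g(z) = 1
Z(n, T) = 1/(-4 + T)
-76*(-99 + Z(g(l(4)), 13)) = -76*(-99 + 1/(-4 + 13)) = -76*(-99 + 1/9) = -76*(-99 + ⅑) = -76*(-890/9) = 67640/9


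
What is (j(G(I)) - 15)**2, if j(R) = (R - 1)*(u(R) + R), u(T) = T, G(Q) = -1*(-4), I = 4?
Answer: 81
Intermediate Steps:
G(Q) = 4
j(R) = 2*R*(-1 + R) (j(R) = (R - 1)*(R + R) = (-1 + R)*(2*R) = 2*R*(-1 + R))
(j(G(I)) - 15)**2 = (2*4*(-1 + 4) - 15)**2 = (2*4*3 - 15)**2 = (24 - 15)**2 = 9**2 = 81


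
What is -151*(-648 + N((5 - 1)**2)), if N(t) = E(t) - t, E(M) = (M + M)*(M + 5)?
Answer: -1208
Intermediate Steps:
E(M) = 2*M*(5 + M) (E(M) = (2*M)*(5 + M) = 2*M*(5 + M))
N(t) = -t + 2*t*(5 + t) (N(t) = 2*t*(5 + t) - t = -t + 2*t*(5 + t))
-151*(-648 + N((5 - 1)**2)) = -151*(-648 + (5 - 1)**2*(9 + 2*(5 - 1)**2)) = -151*(-648 + 4**2*(9 + 2*4**2)) = -151*(-648 + 16*(9 + 2*16)) = -151*(-648 + 16*(9 + 32)) = -151*(-648 + 16*41) = -151*(-648 + 656) = -151*8 = -1208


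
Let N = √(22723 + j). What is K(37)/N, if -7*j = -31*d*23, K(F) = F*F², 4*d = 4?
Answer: 50653*√1118418/159774 ≈ 335.27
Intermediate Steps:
d = 1 (d = (¼)*4 = 1)
K(F) = F³
j = 713/7 (j = -(-31*1)*23/7 = -(-31)*23/7 = -⅐*(-713) = 713/7 ≈ 101.86)
N = √1118418/7 (N = √(22723 + 713/7) = √(159774/7) = √1118418/7 ≈ 151.08)
K(37)/N = 37³/((√1118418/7)) = 50653*(√1118418/159774) = 50653*√1118418/159774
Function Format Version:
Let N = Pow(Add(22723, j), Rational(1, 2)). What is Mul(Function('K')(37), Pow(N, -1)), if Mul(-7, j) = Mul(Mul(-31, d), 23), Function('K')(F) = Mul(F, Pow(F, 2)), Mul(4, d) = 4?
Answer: Mul(Rational(50653, 159774), Pow(1118418, Rational(1, 2))) ≈ 335.27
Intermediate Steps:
d = 1 (d = Mul(Rational(1, 4), 4) = 1)
Function('K')(F) = Pow(F, 3)
j = Rational(713, 7) (j = Mul(Rational(-1, 7), Mul(Mul(-31, 1), 23)) = Mul(Rational(-1, 7), Mul(-31, 23)) = Mul(Rational(-1, 7), -713) = Rational(713, 7) ≈ 101.86)
N = Mul(Rational(1, 7), Pow(1118418, Rational(1, 2))) (N = Pow(Add(22723, Rational(713, 7)), Rational(1, 2)) = Pow(Rational(159774, 7), Rational(1, 2)) = Mul(Rational(1, 7), Pow(1118418, Rational(1, 2))) ≈ 151.08)
Mul(Function('K')(37), Pow(N, -1)) = Mul(Pow(37, 3), Pow(Mul(Rational(1, 7), Pow(1118418, Rational(1, 2))), -1)) = Mul(50653, Mul(Rational(1, 159774), Pow(1118418, Rational(1, 2)))) = Mul(Rational(50653, 159774), Pow(1118418, Rational(1, 2)))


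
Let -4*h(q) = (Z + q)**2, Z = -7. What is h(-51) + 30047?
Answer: 29206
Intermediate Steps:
h(q) = -(-7 + q)**2/4
h(-51) + 30047 = -(-7 - 51)**2/4 + 30047 = -1/4*(-58)**2 + 30047 = -1/4*3364 + 30047 = -841 + 30047 = 29206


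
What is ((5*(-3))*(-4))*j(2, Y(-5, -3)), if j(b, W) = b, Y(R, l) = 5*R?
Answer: 120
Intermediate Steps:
((5*(-3))*(-4))*j(2, Y(-5, -3)) = ((5*(-3))*(-4))*2 = -15*(-4)*2 = 60*2 = 120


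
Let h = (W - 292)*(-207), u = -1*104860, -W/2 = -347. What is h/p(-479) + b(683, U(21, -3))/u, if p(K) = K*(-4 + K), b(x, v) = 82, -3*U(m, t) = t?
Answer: -9052579/25113970 ≈ -0.36046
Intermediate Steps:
W = 694 (W = -2*(-347) = 694)
U(m, t) = -t/3
u = -104860
h = -83214 (h = (694 - 292)*(-207) = 402*(-207) = -83214)
h/p(-479) + b(683, U(21, -3))/u = -83214*(-1/(479*(-4 - 479))) + 82/(-104860) = -83214/((-479*(-483))) + 82*(-1/104860) = -83214/231357 - 41/52430 = -83214*1/231357 - 41/52430 = -1206/3353 - 41/52430 = -9052579/25113970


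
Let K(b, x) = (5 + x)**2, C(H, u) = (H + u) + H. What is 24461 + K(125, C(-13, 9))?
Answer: 24605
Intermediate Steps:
C(H, u) = u + 2*H
24461 + K(125, C(-13, 9)) = 24461 + (5 + (9 + 2*(-13)))**2 = 24461 + (5 + (9 - 26))**2 = 24461 + (5 - 17)**2 = 24461 + (-12)**2 = 24461 + 144 = 24605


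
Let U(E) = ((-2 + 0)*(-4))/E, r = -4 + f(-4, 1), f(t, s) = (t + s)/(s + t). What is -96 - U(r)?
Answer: -280/3 ≈ -93.333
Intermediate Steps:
f(t, s) = 1 (f(t, s) = (s + t)/(s + t) = 1)
r = -3 (r = -4 + 1 = -3)
U(E) = 8/E (U(E) = (-2*(-4))/E = 8/E)
-96 - U(r) = -96 - 8/(-3) = -96 - 8*(-1)/3 = -96 - 1*(-8/3) = -96 + 8/3 = -280/3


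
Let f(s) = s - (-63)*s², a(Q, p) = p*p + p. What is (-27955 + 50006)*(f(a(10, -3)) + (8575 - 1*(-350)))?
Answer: 246949149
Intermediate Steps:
a(Q, p) = p + p² (a(Q, p) = p² + p = p + p²)
f(s) = s + 63*s²
(-27955 + 50006)*(f(a(10, -3)) + (8575 - 1*(-350))) = (-27955 + 50006)*((-3*(1 - 3))*(1 + 63*(-3*(1 - 3))) + (8575 - 1*(-350))) = 22051*((-3*(-2))*(1 + 63*(-3*(-2))) + (8575 + 350)) = 22051*(6*(1 + 63*6) + 8925) = 22051*(6*(1 + 378) + 8925) = 22051*(6*379 + 8925) = 22051*(2274 + 8925) = 22051*11199 = 246949149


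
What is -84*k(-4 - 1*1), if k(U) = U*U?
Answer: -2100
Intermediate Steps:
k(U) = U²
-84*k(-4 - 1*1) = -84*(-4 - 1*1)² = -84*(-4 - 1)² = -84*(-5)² = -84*25 = -2100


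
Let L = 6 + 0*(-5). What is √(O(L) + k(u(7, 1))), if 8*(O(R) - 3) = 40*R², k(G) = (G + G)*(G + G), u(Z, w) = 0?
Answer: √183 ≈ 13.528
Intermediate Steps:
k(G) = 4*G² (k(G) = (2*G)*(2*G) = 4*G²)
L = 6 (L = 6 + 0 = 6)
O(R) = 3 + 5*R² (O(R) = 3 + (40*R²)/8 = 3 + 5*R²)
√(O(L) + k(u(7, 1))) = √((3 + 5*6²) + 4*0²) = √((3 + 5*36) + 4*0) = √((3 + 180) + 0) = √(183 + 0) = √183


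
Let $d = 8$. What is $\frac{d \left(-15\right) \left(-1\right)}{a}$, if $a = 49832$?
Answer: $\frac{15}{6229} \approx 0.0024081$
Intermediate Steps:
$\frac{d \left(-15\right) \left(-1\right)}{a} = \frac{8 \left(-15\right) \left(-1\right)}{49832} = \left(-120\right) \left(-1\right) \frac{1}{49832} = 120 \cdot \frac{1}{49832} = \frac{15}{6229}$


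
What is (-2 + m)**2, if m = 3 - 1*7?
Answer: 36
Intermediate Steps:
m = -4 (m = 3 - 7 = -4)
(-2 + m)**2 = (-2 - 4)**2 = (-6)**2 = 36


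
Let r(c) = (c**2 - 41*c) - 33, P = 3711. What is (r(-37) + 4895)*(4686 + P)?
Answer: 65059956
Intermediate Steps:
r(c) = -33 + c**2 - 41*c
(r(-37) + 4895)*(4686 + P) = ((-33 + (-37)**2 - 41*(-37)) + 4895)*(4686 + 3711) = ((-33 + 1369 + 1517) + 4895)*8397 = (2853 + 4895)*8397 = 7748*8397 = 65059956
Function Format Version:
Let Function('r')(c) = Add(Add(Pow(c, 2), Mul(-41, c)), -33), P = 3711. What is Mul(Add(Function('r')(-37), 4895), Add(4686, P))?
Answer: 65059956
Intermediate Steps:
Function('r')(c) = Add(-33, Pow(c, 2), Mul(-41, c))
Mul(Add(Function('r')(-37), 4895), Add(4686, P)) = Mul(Add(Add(-33, Pow(-37, 2), Mul(-41, -37)), 4895), Add(4686, 3711)) = Mul(Add(Add(-33, 1369, 1517), 4895), 8397) = Mul(Add(2853, 4895), 8397) = Mul(7748, 8397) = 65059956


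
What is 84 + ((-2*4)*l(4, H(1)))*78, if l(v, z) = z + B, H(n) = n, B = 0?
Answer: -540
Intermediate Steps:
l(v, z) = z (l(v, z) = z + 0 = z)
84 + ((-2*4)*l(4, H(1)))*78 = 84 + (-2*4*1)*78 = 84 - 8*1*78 = 84 - 8*78 = 84 - 624 = -540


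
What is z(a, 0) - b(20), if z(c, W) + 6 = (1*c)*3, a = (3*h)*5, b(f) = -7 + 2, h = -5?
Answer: -226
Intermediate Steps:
b(f) = -5
a = -75 (a = (3*(-5))*5 = -15*5 = -75)
z(c, W) = -6 + 3*c (z(c, W) = -6 + (1*c)*3 = -6 + c*3 = -6 + 3*c)
z(a, 0) - b(20) = (-6 + 3*(-75)) - 1*(-5) = (-6 - 225) + 5 = -231 + 5 = -226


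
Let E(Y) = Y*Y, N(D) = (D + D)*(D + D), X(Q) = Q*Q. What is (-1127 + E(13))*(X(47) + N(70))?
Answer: -20893022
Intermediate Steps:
X(Q) = Q²
N(D) = 4*D² (N(D) = (2*D)*(2*D) = 4*D²)
E(Y) = Y²
(-1127 + E(13))*(X(47) + N(70)) = (-1127 + 13²)*(47² + 4*70²) = (-1127 + 169)*(2209 + 4*4900) = -958*(2209 + 19600) = -958*21809 = -20893022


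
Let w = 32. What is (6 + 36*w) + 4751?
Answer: 5909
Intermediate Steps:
(6 + 36*w) + 4751 = (6 + 36*32) + 4751 = (6 + 1152) + 4751 = 1158 + 4751 = 5909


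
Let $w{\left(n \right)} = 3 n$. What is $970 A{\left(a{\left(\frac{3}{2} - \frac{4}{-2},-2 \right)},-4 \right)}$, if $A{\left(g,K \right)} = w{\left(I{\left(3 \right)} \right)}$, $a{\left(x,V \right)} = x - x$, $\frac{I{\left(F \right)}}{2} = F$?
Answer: $17460$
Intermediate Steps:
$I{\left(F \right)} = 2 F$
$a{\left(x,V \right)} = 0$
$A{\left(g,K \right)} = 18$ ($A{\left(g,K \right)} = 3 \cdot 2 \cdot 3 = 3 \cdot 6 = 18$)
$970 A{\left(a{\left(\frac{3}{2} - \frac{4}{-2},-2 \right)},-4 \right)} = 970 \cdot 18 = 17460$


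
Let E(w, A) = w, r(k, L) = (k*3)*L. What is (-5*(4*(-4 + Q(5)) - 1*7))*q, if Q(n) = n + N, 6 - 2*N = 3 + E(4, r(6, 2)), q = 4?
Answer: 100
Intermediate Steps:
r(k, L) = 3*L*k (r(k, L) = (3*k)*L = 3*L*k)
N = -1/2 (N = 3 - (3 + 4)/2 = 3 - 1/2*7 = 3 - 7/2 = -1/2 ≈ -0.50000)
Q(n) = -1/2 + n (Q(n) = n - 1/2 = -1/2 + n)
(-5*(4*(-4 + Q(5)) - 1*7))*q = -5*(4*(-4 + (-1/2 + 5)) - 1*7)*4 = -5*(4*(-4 + 9/2) - 7)*4 = -5*(4*(1/2) - 7)*4 = -5*(2 - 7)*4 = -5*(-5)*4 = 25*4 = 100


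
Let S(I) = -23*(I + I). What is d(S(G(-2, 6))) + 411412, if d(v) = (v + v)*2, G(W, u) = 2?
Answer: 411044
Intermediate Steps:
S(I) = -46*I
d(v) = 4*v (d(v) = (2*v)*2 = 4*v)
d(S(G(-2, 6))) + 411412 = 4*(-46*2) + 411412 = 4*(-92) + 411412 = -368 + 411412 = 411044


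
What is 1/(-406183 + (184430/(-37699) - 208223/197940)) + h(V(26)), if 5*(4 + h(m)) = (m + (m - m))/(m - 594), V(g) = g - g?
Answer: -12124162629596288/3031038791864057 ≈ -4.0000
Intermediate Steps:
V(g) = 0
h(m) = -4 + m/(5*(-594 + m)) (h(m) = -4 + ((m + (m - m))/(m - 594))/5 = -4 + ((m + 0)/(-594 + m))/5 = -4 + (m/(-594 + m))/5 = -4 + m/(5*(-594 + m)))
1/(-406183 + (184430/(-37699) - 208223/197940)) + h(V(26)) = 1/(-406183 + (184430/(-37699) - 208223/197940)) + (11880 - 19*0)/(5*(-594 + 0)) = 1/(-406183 + (184430*(-1/37699) - 208223*1/197940)) + (⅕)*(11880 + 0)/(-594) = 1/(-406183 + (-184430/37699 - 208223/197940)) + (⅕)*(-1/594)*11880 = 1/(-406183 - 44355873077/7462140060) - 4 = 1/(-3031038791864057/7462140060) - 4 = -7462140060/3031038791864057 - 4 = -12124162629596288/3031038791864057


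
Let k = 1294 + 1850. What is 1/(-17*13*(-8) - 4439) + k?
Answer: 8397623/2671 ≈ 3144.0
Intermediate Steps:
k = 3144
1/(-17*13*(-8) - 4439) + k = 1/(-17*13*(-8) - 4439) + 3144 = 1/(-221*(-8) - 4439) + 3144 = 1/(1768 - 4439) + 3144 = 1/(-2671) + 3144 = -1/2671 + 3144 = 8397623/2671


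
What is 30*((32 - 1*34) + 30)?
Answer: 840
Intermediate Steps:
30*((32 - 1*34) + 30) = 30*((32 - 34) + 30) = 30*(-2 + 30) = 30*28 = 840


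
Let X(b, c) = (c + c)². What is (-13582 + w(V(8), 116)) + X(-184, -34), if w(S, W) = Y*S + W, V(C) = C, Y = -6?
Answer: -8890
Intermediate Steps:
w(S, W) = W - 6*S (w(S, W) = -6*S + W = W - 6*S)
X(b, c) = 4*c² (X(b, c) = (2*c)² = 4*c²)
(-13582 + w(V(8), 116)) + X(-184, -34) = (-13582 + (116 - 6*8)) + 4*(-34)² = (-13582 + (116 - 48)) + 4*1156 = (-13582 + 68) + 4624 = -13514 + 4624 = -8890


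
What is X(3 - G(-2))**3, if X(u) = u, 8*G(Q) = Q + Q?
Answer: 343/8 ≈ 42.875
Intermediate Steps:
G(Q) = Q/4 (G(Q) = (Q + Q)/8 = (2*Q)/8 = Q/4)
X(3 - G(-2))**3 = (3 - (-2)/4)**3 = (3 - 1*(-1/2))**3 = (3 + 1/2)**3 = (7/2)**3 = 343/8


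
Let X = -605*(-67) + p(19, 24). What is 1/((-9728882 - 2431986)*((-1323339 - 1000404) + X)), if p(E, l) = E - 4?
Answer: 1/27765608691524 ≈ 3.6016e-14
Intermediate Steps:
p(E, l) = -4 + E
X = 40550 (X = -605*(-67) + (-4 + 19) = 40535 + 15 = 40550)
1/((-9728882 - 2431986)*((-1323339 - 1000404) + X)) = 1/((-9728882 - 2431986)*((-1323339 - 1000404) + 40550)) = 1/((-12160868)*(-2323743 + 40550)) = -1/12160868/(-2283193) = -1/12160868*(-1/2283193) = 1/27765608691524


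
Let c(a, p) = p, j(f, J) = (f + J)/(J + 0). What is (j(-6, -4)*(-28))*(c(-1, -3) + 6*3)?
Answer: -1050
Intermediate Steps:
j(f, J) = (J + f)/J
(j(-6, -4)*(-28))*(c(-1, -3) + 6*3) = (((-4 - 6)/(-4))*(-28))*(-3 + 6*3) = (-1/4*(-10)*(-28))*(-3 + 18) = ((5/2)*(-28))*15 = -70*15 = -1050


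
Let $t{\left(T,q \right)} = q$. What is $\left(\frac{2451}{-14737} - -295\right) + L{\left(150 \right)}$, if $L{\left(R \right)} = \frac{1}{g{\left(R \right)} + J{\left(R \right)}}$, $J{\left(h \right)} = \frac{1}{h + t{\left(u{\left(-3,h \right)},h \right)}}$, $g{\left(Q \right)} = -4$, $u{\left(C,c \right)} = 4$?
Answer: $\frac{5205190736}{17669663} \approx 294.58$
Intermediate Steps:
$J{\left(h \right)} = \frac{1}{2 h}$ ($J{\left(h \right)} = \frac{1}{h + h} = \frac{1}{2 h}$)
$L{\left(R \right)} = \frac{1}{-4 + \frac{1}{2 R}}$
$\left(\frac{2451}{-14737} - -295\right) + L{\left(150 \right)} = \left(\frac{2451}{-14737} - -295\right) - \frac{300}{-1 + 8 \cdot 150} = \left(2451 \left(- \frac{1}{14737}\right) + 295\right) - \frac{300}{-1 + 1200} = \left(- \frac{2451}{14737} + 295\right) - \frac{300}{1199} = \frac{4344964}{14737} - 300 \cdot \frac{1}{1199} = \frac{4344964}{14737} - \frac{300}{1199} = \frac{5205190736}{17669663}$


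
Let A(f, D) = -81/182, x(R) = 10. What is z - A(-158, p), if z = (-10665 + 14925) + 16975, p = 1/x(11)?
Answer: 3864851/182 ≈ 21235.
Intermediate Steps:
p = ⅒ (p = 1/10 = ⅒ ≈ 0.10000)
A(f, D) = -81/182 (A(f, D) = -81*1/182 = -81/182)
z = 21235 (z = 4260 + 16975 = 21235)
z - A(-158, p) = 21235 - 1*(-81/182) = 21235 + 81/182 = 3864851/182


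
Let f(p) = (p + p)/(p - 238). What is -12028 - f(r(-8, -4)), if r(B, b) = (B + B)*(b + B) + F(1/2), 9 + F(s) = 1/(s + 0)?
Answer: -637114/53 ≈ -12021.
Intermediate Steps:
F(s) = -9 + 1/s (F(s) = -9 + 1/(s + 0) = -9 + 1/s)
r(B, b) = -7 + 2*B*(B + b) (r(B, b) = (B + B)*(b + B) + (-9 + 1/(1/2)) = (2*B)*(B + b) + (-9 + 1/(½)) = 2*B*(B + b) + (-9 + 2) = 2*B*(B + b) - 7 = -7 + 2*B*(B + b))
f(p) = 2*p/(-238 + p) (f(p) = (2*p)/(-238 + p) = 2*p/(-238 + p))
-12028 - f(r(-8, -4)) = -12028 - 2*(-7 + 2*(-8)² + 2*(-8)*(-4))/(-238 + (-7 + 2*(-8)² + 2*(-8)*(-4))) = -12028 - 2*(-7 + 2*64 + 64)/(-238 + (-7 + 2*64 + 64)) = -12028 - 2*(-7 + 128 + 64)/(-238 + (-7 + 128 + 64)) = -12028 - 2*185/(-238 + 185) = -12028 - 2*185/(-53) = -12028 - 2*185*(-1)/53 = -12028 - 1*(-370/53) = -12028 + 370/53 = -637114/53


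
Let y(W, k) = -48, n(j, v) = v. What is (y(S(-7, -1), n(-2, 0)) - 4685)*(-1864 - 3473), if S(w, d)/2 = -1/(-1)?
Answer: 25260021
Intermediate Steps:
S(w, d) = 2 (S(w, d) = 2*(-1/(-1)) = 2*(-1*(-1)) = 2*1 = 2)
(y(S(-7, -1), n(-2, 0)) - 4685)*(-1864 - 3473) = (-48 - 4685)*(-1864 - 3473) = -4733*(-5337) = 25260021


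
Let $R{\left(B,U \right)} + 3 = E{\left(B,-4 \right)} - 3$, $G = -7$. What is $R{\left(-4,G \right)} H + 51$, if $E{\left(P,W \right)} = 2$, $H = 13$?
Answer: $-1$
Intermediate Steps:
$R{\left(B,U \right)} = -4$ ($R{\left(B,U \right)} = -3 + \left(2 - 3\right) = -3 - 1 = -4$)
$R{\left(-4,G \right)} H + 51 = \left(-4\right) 13 + 51 = -52 + 51 = -1$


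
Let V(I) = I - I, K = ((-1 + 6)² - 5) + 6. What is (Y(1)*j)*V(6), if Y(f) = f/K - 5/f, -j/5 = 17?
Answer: 0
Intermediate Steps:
j = -85 (j = -5*17 = -85)
K = 26 (K = (5² - 5) + 6 = (25 - 5) + 6 = 20 + 6 = 26)
Y(f) = -5/f + f/26 (Y(f) = f/26 - 5/f = -5/f + f/26)
V(I) = 0
(Y(1)*j)*V(6) = ((-5/1 + (1/26)*1)*(-85))*0 = ((-5*1 + 1/26)*(-85))*0 = ((-5 + 1/26)*(-85))*0 = -129/26*(-85)*0 = (10965/26)*0 = 0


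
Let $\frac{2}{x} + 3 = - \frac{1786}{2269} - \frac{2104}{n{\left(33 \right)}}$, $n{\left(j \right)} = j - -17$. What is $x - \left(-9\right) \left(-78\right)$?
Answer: $- \frac{1826586176}{2601813} \approx -702.04$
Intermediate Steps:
$n{\left(j \right)} = 17 + j$ ($n{\left(j \right)} = j + 17 = 17 + j$)
$x = - \frac{113450}{2601813}$ ($x = \frac{2}{-3 - \left(\frac{1786}{2269} + \frac{2104}{17 + 33}\right)} = \frac{2}{-3 - \left(\frac{1786}{2269} + \frac{2104}{50}\right)} = \frac{2}{-3 - \frac{2431638}{56725}} = \frac{2}{- \frac{2601813}{56725}} = 2 \left(- \frac{56725}{2601813}\right) = - \frac{113450}{2601813} \approx -0.043604$)
$x - \left(-9\right) \left(-78\right) = - \frac{113450}{2601813} - \left(-9\right) \left(-78\right) = - \frac{113450}{2601813} - 702 = - \frac{1826586176}{2601813}$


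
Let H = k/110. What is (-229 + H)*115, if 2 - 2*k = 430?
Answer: -292146/11 ≈ -26559.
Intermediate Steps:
k = -214 (k = 1 - ½*430 = 1 - 215 = -214)
H = -107/55 (H = -214/110 = -214*1/110 = -107/55 ≈ -1.9455)
(-229 + H)*115 = (-229 - 107/55)*115 = -12702/55*115 = -292146/11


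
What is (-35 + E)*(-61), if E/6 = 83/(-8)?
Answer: 23729/4 ≈ 5932.3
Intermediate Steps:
E = -249/4 (E = 6*(83/(-8)) = 6*(83*(-1/8)) = 6*(-83/8) = -249/4 ≈ -62.250)
(-35 + E)*(-61) = (-35 - 249/4)*(-61) = -389/4*(-61) = 23729/4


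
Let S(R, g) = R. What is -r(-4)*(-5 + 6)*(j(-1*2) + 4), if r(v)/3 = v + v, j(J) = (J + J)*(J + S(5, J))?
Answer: -192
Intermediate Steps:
j(J) = 2*J*(5 + J) (j(J) = (J + J)*(J + 5) = (2*J)*(5 + J) = 2*J*(5 + J))
r(v) = 6*v (r(v) = 3*(v + v) = 3*(2*v) = 6*v)
-r(-4)*(-5 + 6)*(j(-1*2) + 4) = -(6*(-4))*(-5 + 6)*(2*(-1*2)*(5 - 1*2) + 4) = -(-24*1)*(2*(-2)*(5 - 2) + 4) = -(-24)*(2*(-2)*3 + 4) = -(-24)*(-12 + 4) = -(-24)*(-8) = -1*192 = -192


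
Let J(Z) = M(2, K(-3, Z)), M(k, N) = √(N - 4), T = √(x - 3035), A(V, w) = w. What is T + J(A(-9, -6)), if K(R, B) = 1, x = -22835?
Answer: I*(√3 + √25870) ≈ 162.57*I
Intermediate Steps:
T = I*√25870 (T = √(-22835 - 3035) = √(-25870) = I*√25870 ≈ 160.84*I)
M(k, N) = √(-4 + N)
J(Z) = I*√3 (J(Z) = √(-4 + 1) = √(-3) = I*√3)
T + J(A(-9, -6)) = I*√25870 + I*√3 = I*√3 + I*√25870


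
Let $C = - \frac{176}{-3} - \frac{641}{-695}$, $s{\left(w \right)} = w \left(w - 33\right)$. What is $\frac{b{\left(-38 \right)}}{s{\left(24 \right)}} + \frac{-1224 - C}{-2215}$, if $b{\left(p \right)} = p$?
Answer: $\frac{125595263}{166257900} \approx 0.75542$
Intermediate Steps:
$s{\left(w \right)} = w \left(-33 + w\right)$ ($s{\left(w \right)} = w \left(w - 33\right) = w \left(-33 + w\right)$)
$C = \frac{124243}{2085}$ ($C = \left(-176\right) \left(- \frac{1}{3}\right) - - \frac{641}{695} = \frac{176}{3} + \frac{641}{695} = \frac{124243}{2085} \approx 59.589$)
$\frac{b{\left(-38 \right)}}{s{\left(24 \right)}} + \frac{-1224 - C}{-2215} = - \frac{38}{24 \left(-33 + 24\right)} + \frac{-1224 - \frac{124243}{2085}}{-2215} = - \frac{38}{24 \left(-9\right)} + \left(-1224 - \frac{124243}{2085}\right) \left(- \frac{1}{2215}\right) = - \frac{38}{-216} - - \frac{2676283}{4618275} = \left(-38\right) \left(- \frac{1}{216}\right) + \frac{2676283}{4618275} = \frac{19}{108} + \frac{2676283}{4618275} = \frac{125595263}{166257900}$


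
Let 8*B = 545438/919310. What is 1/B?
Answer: 3677240/272719 ≈ 13.484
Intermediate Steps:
B = 272719/3677240 (B = (545438/919310)/8 = (545438*(1/919310))/8 = (⅛)*(272719/459655) = 272719/3677240 ≈ 0.074164)
1/B = 1/(272719/3677240) = 3677240/272719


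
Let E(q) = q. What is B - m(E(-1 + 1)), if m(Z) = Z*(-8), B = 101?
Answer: 101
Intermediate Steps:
m(Z) = -8*Z
B - m(E(-1 + 1)) = 101 - (-8)*(-1 + 1) = 101 - (-8)*0 = 101 - 1*0 = 101 + 0 = 101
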